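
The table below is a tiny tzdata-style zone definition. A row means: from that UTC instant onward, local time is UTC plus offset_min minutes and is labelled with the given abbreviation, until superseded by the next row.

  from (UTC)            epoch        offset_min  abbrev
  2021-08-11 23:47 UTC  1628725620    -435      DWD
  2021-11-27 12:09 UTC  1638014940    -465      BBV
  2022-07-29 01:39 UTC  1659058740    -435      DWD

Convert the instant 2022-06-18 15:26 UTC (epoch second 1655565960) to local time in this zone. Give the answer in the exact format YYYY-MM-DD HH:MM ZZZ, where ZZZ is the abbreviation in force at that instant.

2022-06-18 07:41 BBV

Query: 2022-06-18 15:26 UTC
Rule 2/3 (BBV, -07:45): 2021-11-27 12:09 UTC ≤ query < 2022-07-29 01:39 UTC
15·60 + 26 - 465 = 461 min
461 = 0·1440 + 461; 461 = 7·60 + 41 → 07:41, same day
→ 2022-06-18 07:41 BBV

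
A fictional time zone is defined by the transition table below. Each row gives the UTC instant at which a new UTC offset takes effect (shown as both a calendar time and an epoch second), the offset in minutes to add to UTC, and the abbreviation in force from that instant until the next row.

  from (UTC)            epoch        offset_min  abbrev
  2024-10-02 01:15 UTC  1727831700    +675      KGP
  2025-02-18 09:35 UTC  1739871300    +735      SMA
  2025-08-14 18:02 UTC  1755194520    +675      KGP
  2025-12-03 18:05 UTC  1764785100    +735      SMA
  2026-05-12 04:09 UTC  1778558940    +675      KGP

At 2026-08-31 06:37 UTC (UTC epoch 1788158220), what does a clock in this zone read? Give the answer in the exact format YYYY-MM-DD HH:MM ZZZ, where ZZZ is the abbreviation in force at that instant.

Query: 2026-08-31 06:37 UTC
Rule 5/5 (KGP, +11:15): 2026-05-12 04:09 UTC ≤ query < +∞
6·60 + 37 + 675 = 1072 min
1072 = 0·1440 + 1072; 1072 = 17·60 + 52 → 17:52, same day
→ 2026-08-31 17:52 KGP

2026-08-31 17:52 KGP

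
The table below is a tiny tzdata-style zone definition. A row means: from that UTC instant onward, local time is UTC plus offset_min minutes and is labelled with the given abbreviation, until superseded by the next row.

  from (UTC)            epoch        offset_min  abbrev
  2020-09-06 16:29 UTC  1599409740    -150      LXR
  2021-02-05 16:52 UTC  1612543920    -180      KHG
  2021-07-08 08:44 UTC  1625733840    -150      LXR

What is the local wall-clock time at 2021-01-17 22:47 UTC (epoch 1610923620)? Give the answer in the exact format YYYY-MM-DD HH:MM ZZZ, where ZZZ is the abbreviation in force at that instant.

Query: 2021-01-17 22:47 UTC
Rule 1/3 (LXR, -02:30): 2020-09-06 16:29 UTC ≤ query < 2021-02-05 16:52 UTC
22·60 + 47 - 150 = 1217 min
1217 = 0·1440 + 1217; 1217 = 20·60 + 17 → 20:17, same day
→ 2021-01-17 20:17 LXR

2021-01-17 20:17 LXR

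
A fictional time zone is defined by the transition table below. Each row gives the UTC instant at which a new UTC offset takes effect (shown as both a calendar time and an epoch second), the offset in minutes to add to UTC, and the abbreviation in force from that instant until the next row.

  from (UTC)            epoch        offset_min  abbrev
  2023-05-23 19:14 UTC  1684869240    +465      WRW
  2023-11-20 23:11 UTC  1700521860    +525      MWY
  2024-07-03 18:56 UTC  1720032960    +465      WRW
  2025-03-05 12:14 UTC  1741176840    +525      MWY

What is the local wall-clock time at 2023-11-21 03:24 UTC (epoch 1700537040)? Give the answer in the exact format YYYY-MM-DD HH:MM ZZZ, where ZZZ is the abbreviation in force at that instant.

Query: 2023-11-21 03:24 UTC
Rule 2/4 (MWY, +08:45): 2023-11-20 23:11 UTC ≤ query < 2024-07-03 18:56 UTC
3·60 + 24 + 525 = 729 min
729 = 0·1440 + 729; 729 = 12·60 + 9 → 12:09, same day
→ 2023-11-21 12:09 MWY

2023-11-21 12:09 MWY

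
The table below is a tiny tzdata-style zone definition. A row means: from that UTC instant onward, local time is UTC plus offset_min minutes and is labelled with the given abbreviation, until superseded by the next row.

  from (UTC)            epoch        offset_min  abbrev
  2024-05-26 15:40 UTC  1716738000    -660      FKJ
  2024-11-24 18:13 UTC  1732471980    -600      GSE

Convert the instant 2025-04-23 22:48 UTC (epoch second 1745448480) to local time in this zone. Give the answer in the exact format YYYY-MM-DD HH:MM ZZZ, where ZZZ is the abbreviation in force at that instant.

Query: 2025-04-23 22:48 UTC
Rule 2/2 (GSE, -10:00): 2024-11-24 18:13 UTC ≤ query < +∞
22·60 + 48 - 600 = 768 min
768 = 0·1440 + 768; 768 = 12·60 + 48 → 12:48, same day
→ 2025-04-23 12:48 GSE

2025-04-23 12:48 GSE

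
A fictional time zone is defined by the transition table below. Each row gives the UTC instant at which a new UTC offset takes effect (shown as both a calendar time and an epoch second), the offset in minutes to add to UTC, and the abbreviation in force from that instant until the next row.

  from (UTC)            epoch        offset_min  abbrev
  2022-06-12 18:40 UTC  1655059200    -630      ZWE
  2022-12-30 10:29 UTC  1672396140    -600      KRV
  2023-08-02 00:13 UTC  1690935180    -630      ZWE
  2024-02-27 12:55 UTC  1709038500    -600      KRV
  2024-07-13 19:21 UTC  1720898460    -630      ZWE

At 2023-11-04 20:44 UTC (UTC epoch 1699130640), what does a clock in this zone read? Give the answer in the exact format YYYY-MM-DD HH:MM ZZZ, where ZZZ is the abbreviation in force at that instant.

2023-11-04 10:14 ZWE

Query: 2023-11-04 20:44 UTC
Rule 3/5 (ZWE, -10:30): 2023-08-02 00:13 UTC ≤ query < 2024-02-27 12:55 UTC
20·60 + 44 - 630 = 614 min
614 = 0·1440 + 614; 614 = 10·60 + 14 → 10:14, same day
→ 2023-11-04 10:14 ZWE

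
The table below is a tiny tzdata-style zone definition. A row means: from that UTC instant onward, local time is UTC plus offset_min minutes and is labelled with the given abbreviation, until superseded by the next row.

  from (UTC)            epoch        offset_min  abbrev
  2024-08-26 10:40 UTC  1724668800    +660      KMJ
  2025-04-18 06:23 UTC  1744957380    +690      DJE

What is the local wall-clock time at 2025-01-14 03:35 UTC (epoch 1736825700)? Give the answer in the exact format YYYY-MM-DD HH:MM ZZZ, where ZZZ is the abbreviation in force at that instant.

Query: 2025-01-14 03:35 UTC
Rule 1/2 (KMJ, +11:00): 2024-08-26 10:40 UTC ≤ query < 2025-04-18 06:23 UTC
3·60 + 35 + 660 = 875 min
875 = 0·1440 + 875; 875 = 14·60 + 35 → 14:35, same day
→ 2025-01-14 14:35 KMJ

2025-01-14 14:35 KMJ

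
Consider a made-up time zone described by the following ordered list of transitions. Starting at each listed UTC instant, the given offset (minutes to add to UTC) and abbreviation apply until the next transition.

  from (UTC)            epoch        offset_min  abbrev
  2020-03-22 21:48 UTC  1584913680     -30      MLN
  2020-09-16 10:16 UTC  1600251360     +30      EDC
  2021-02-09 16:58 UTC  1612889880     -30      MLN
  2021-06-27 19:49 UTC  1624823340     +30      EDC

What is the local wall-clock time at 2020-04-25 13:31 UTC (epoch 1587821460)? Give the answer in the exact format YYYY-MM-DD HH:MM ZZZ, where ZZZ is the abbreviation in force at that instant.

Query: 2020-04-25 13:31 UTC
Rule 1/4 (MLN, -00:30): 2020-03-22 21:48 UTC ≤ query < 2020-09-16 10:16 UTC
13·60 + 31 - 30 = 781 min
781 = 0·1440 + 781; 781 = 13·60 + 1 → 13:01, same day
→ 2020-04-25 13:01 MLN

2020-04-25 13:01 MLN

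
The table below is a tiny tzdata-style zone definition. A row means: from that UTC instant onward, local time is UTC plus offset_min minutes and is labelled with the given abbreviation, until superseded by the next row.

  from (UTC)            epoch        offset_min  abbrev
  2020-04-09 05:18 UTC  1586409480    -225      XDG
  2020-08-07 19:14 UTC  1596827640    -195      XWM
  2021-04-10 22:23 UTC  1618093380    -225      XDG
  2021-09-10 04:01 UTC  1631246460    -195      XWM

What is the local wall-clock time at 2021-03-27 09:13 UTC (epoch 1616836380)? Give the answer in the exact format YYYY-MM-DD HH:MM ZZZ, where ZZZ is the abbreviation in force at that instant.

2021-03-27 05:58 XWM

Query: 2021-03-27 09:13 UTC
Rule 2/4 (XWM, -03:15): 2020-08-07 19:14 UTC ≤ query < 2021-04-10 22:23 UTC
9·60 + 13 - 195 = 358 min
358 = 0·1440 + 358; 358 = 5·60 + 58 → 05:58, same day
→ 2021-03-27 05:58 XWM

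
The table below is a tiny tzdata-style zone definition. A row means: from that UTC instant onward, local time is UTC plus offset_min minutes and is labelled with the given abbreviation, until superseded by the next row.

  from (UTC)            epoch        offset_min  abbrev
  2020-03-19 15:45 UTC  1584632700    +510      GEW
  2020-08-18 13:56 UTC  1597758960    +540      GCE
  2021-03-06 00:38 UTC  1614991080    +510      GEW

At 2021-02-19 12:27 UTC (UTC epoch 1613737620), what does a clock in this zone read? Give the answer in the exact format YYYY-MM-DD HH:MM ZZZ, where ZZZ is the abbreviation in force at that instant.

2021-02-19 21:27 GCE

Query: 2021-02-19 12:27 UTC
Rule 2/3 (GCE, +09:00): 2020-08-18 13:56 UTC ≤ query < 2021-03-06 00:38 UTC
12·60 + 27 + 540 = 1287 min
1287 = 0·1440 + 1287; 1287 = 21·60 + 27 → 21:27, same day
→ 2021-02-19 21:27 GCE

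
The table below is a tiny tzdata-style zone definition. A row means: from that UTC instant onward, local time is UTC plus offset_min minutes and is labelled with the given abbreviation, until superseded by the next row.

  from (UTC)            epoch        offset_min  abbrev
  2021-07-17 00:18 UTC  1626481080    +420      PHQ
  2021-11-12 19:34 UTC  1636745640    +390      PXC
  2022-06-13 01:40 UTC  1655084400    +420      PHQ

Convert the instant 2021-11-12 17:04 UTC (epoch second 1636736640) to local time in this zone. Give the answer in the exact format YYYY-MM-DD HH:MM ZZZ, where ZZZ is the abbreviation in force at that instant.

Query: 2021-11-12 17:04 UTC
Rule 1/3 (PHQ, +07:00): 2021-07-17 00:18 UTC ≤ query < 2021-11-12 19:34 UTC
17·60 + 4 + 420 = 1444 min
1444 = 1·1440 + 4; 4 = 0·60 + 4 → 00:04, 2021-11-12 + 1 day = 2021-11-13
→ 2021-11-13 00:04 PHQ

2021-11-13 00:04 PHQ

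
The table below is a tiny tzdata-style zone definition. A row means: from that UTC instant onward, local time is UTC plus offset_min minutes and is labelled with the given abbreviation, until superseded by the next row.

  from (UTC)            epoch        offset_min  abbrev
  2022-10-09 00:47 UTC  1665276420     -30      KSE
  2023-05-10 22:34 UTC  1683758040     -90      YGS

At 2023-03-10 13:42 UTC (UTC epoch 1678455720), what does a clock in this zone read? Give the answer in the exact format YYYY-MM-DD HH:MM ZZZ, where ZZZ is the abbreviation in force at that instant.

2023-03-10 13:12 KSE

Query: 2023-03-10 13:42 UTC
Rule 1/2 (KSE, -00:30): 2022-10-09 00:47 UTC ≤ query < 2023-05-10 22:34 UTC
13·60 + 42 - 30 = 792 min
792 = 0·1440 + 792; 792 = 13·60 + 12 → 13:12, same day
→ 2023-03-10 13:12 KSE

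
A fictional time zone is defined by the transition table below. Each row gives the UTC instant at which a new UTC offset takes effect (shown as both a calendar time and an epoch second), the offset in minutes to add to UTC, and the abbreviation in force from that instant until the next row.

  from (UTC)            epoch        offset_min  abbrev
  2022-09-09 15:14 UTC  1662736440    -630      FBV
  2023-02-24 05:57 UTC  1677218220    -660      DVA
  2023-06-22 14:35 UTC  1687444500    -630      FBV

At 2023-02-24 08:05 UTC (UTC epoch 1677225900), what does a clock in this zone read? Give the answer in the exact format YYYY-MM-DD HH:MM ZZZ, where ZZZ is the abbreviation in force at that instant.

2023-02-23 21:05 DVA

Query: 2023-02-24 08:05 UTC
Rule 2/3 (DVA, -11:00): 2023-02-24 05:57 UTC ≤ query < 2023-06-22 14:35 UTC
8·60 + 5 - 660 = -175 min
-175 = -1·1440 + 1265; 1265 = 21·60 + 5 → 21:05, 2023-02-24 - 1 day = 2023-02-23
→ 2023-02-23 21:05 DVA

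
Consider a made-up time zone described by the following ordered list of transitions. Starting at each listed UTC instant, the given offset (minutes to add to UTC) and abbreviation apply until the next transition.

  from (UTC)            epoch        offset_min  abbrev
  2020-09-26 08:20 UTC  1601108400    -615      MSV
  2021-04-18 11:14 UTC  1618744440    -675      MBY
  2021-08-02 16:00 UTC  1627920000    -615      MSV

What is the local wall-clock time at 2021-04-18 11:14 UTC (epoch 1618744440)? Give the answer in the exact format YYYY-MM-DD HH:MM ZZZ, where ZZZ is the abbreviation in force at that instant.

2021-04-17 23:59 MBY

Query: 2021-04-18 11:14 UTC
Rule 2/3 (MBY, -11:15): 2021-04-18 11:14 UTC ≤ query < 2021-08-02 16:00 UTC
11·60 + 14 - 675 = -1 min
-1 = -1·1440 + 1439; 1439 = 23·60 + 59 → 23:59, 2021-04-18 - 1 day = 2021-04-17
→ 2021-04-17 23:59 MBY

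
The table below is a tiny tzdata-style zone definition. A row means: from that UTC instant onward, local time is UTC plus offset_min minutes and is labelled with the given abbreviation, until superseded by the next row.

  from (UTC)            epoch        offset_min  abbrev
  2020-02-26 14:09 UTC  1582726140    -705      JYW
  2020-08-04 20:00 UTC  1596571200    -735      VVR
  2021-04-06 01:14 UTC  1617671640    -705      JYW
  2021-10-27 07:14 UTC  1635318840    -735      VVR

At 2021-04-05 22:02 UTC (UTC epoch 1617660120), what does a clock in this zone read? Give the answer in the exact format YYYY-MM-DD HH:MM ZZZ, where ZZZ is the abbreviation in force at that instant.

Query: 2021-04-05 22:02 UTC
Rule 2/4 (VVR, -12:15): 2020-08-04 20:00 UTC ≤ query < 2021-04-06 01:14 UTC
22·60 + 2 - 735 = 587 min
587 = 0·1440 + 587; 587 = 9·60 + 47 → 09:47, same day
→ 2021-04-05 09:47 VVR

2021-04-05 09:47 VVR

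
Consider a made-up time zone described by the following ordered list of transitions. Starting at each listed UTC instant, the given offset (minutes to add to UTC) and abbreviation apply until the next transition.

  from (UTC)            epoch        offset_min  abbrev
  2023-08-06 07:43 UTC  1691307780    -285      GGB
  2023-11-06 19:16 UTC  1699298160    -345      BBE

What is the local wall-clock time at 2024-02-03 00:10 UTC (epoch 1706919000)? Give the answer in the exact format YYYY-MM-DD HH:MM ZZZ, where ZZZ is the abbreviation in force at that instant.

2024-02-02 18:25 BBE

Query: 2024-02-03 00:10 UTC
Rule 2/2 (BBE, -05:45): 2023-11-06 19:16 UTC ≤ query < +∞
0·60 + 10 - 345 = -335 min
-335 = -1·1440 + 1105; 1105 = 18·60 + 25 → 18:25, 2024-02-03 - 1 day = 2024-02-02
→ 2024-02-02 18:25 BBE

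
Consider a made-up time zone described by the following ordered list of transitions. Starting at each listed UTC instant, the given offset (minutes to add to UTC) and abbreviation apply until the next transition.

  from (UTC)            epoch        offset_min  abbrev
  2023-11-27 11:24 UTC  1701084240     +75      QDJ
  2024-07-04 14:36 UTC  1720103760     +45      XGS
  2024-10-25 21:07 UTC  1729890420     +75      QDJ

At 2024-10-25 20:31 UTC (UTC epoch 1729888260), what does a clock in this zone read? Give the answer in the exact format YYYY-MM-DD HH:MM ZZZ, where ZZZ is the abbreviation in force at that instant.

2024-10-25 21:16 XGS

Query: 2024-10-25 20:31 UTC
Rule 2/3 (XGS, +00:45): 2024-07-04 14:36 UTC ≤ query < 2024-10-25 21:07 UTC
20·60 + 31 + 45 = 1276 min
1276 = 0·1440 + 1276; 1276 = 21·60 + 16 → 21:16, same day
→ 2024-10-25 21:16 XGS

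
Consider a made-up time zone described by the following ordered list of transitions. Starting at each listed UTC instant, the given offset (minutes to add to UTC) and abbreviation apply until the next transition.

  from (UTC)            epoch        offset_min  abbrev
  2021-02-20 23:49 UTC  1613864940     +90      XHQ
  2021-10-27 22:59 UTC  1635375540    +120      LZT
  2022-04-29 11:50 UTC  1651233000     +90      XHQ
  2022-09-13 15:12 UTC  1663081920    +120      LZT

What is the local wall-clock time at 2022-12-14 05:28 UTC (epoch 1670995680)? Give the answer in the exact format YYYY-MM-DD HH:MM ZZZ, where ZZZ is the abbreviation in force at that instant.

2022-12-14 07:28 LZT

Query: 2022-12-14 05:28 UTC
Rule 4/4 (LZT, +02:00): 2022-09-13 15:12 UTC ≤ query < +∞
5·60 + 28 + 120 = 448 min
448 = 0·1440 + 448; 448 = 7·60 + 28 → 07:28, same day
→ 2022-12-14 07:28 LZT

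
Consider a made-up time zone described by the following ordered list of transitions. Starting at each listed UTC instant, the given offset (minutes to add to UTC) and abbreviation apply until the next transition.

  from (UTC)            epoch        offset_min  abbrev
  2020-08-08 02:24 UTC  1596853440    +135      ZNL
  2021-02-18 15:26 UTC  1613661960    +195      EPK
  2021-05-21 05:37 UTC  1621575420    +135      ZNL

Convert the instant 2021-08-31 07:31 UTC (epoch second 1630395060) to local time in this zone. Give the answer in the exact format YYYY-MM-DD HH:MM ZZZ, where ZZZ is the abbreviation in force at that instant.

2021-08-31 09:46 ZNL

Query: 2021-08-31 07:31 UTC
Rule 3/3 (ZNL, +02:15): 2021-05-21 05:37 UTC ≤ query < +∞
7·60 + 31 + 135 = 586 min
586 = 0·1440 + 586; 586 = 9·60 + 46 → 09:46, same day
→ 2021-08-31 09:46 ZNL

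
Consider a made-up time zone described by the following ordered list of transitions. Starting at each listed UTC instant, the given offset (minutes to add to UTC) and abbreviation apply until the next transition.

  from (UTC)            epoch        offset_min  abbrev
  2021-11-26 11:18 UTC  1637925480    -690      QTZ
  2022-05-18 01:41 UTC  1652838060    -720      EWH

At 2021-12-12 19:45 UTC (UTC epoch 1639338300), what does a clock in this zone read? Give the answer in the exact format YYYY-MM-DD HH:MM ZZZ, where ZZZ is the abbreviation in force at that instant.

Query: 2021-12-12 19:45 UTC
Rule 1/2 (QTZ, -11:30): 2021-11-26 11:18 UTC ≤ query < 2022-05-18 01:41 UTC
19·60 + 45 - 690 = 495 min
495 = 0·1440 + 495; 495 = 8·60 + 15 → 08:15, same day
→ 2021-12-12 08:15 QTZ

2021-12-12 08:15 QTZ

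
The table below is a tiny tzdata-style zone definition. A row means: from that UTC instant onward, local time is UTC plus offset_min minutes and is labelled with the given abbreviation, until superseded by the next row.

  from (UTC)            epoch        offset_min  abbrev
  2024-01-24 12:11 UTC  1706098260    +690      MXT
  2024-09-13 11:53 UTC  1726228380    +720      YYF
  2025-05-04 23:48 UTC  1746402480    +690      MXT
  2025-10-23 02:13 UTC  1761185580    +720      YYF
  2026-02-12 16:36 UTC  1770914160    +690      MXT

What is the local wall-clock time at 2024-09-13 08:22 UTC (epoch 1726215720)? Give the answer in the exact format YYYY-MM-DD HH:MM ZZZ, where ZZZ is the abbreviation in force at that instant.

2024-09-13 19:52 MXT

Query: 2024-09-13 08:22 UTC
Rule 1/5 (MXT, +11:30): 2024-01-24 12:11 UTC ≤ query < 2024-09-13 11:53 UTC
8·60 + 22 + 690 = 1192 min
1192 = 0·1440 + 1192; 1192 = 19·60 + 52 → 19:52, same day
→ 2024-09-13 19:52 MXT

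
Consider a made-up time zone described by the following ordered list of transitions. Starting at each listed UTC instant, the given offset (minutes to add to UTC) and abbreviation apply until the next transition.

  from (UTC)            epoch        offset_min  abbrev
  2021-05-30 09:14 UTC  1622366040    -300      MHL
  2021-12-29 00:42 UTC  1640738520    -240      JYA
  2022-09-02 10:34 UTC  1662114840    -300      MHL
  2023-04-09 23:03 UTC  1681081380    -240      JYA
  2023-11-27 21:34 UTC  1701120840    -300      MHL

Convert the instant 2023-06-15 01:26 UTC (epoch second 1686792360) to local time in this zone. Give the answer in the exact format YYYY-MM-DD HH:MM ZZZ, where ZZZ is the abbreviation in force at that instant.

Query: 2023-06-15 01:26 UTC
Rule 4/5 (JYA, -04:00): 2023-04-09 23:03 UTC ≤ query < 2023-11-27 21:34 UTC
1·60 + 26 - 240 = -154 min
-154 = -1·1440 + 1286; 1286 = 21·60 + 26 → 21:26, 2023-06-15 - 1 day = 2023-06-14
→ 2023-06-14 21:26 JYA

2023-06-14 21:26 JYA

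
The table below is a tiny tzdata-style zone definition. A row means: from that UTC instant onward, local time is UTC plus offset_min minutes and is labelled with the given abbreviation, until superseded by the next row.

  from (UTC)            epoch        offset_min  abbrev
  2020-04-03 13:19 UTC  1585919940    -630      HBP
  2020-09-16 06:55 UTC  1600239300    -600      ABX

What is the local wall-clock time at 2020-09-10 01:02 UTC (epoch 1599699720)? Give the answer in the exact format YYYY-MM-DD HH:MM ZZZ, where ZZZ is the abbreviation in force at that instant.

Query: 2020-09-10 01:02 UTC
Rule 1/2 (HBP, -10:30): 2020-04-03 13:19 UTC ≤ query < 2020-09-16 06:55 UTC
1·60 + 2 - 630 = -568 min
-568 = -1·1440 + 872; 872 = 14·60 + 32 → 14:32, 2020-09-10 - 1 day = 2020-09-09
→ 2020-09-09 14:32 HBP

2020-09-09 14:32 HBP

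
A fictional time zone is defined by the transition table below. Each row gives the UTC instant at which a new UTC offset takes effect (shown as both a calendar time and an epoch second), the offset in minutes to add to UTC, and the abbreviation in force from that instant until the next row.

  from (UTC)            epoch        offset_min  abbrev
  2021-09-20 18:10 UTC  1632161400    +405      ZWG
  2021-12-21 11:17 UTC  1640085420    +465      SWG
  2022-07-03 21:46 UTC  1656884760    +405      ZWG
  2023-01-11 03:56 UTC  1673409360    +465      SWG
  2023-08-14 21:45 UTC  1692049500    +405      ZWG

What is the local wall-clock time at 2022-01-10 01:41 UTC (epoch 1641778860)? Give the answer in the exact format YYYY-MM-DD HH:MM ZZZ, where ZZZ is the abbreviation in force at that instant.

Query: 2022-01-10 01:41 UTC
Rule 2/5 (SWG, +07:45): 2021-12-21 11:17 UTC ≤ query < 2022-07-03 21:46 UTC
1·60 + 41 + 465 = 566 min
566 = 0·1440 + 566; 566 = 9·60 + 26 → 09:26, same day
→ 2022-01-10 09:26 SWG

2022-01-10 09:26 SWG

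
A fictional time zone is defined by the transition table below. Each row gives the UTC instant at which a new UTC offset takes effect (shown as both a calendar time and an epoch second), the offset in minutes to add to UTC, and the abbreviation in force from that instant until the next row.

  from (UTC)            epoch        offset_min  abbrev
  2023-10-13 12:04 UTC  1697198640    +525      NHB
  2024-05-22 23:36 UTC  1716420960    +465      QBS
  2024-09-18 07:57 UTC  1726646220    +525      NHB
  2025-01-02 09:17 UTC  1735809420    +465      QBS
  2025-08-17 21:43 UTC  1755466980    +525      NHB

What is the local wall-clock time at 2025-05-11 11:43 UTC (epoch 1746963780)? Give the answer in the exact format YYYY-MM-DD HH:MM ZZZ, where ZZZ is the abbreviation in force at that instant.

2025-05-11 19:28 QBS

Query: 2025-05-11 11:43 UTC
Rule 4/5 (QBS, +07:45): 2025-01-02 09:17 UTC ≤ query < 2025-08-17 21:43 UTC
11·60 + 43 + 465 = 1168 min
1168 = 0·1440 + 1168; 1168 = 19·60 + 28 → 19:28, same day
→ 2025-05-11 19:28 QBS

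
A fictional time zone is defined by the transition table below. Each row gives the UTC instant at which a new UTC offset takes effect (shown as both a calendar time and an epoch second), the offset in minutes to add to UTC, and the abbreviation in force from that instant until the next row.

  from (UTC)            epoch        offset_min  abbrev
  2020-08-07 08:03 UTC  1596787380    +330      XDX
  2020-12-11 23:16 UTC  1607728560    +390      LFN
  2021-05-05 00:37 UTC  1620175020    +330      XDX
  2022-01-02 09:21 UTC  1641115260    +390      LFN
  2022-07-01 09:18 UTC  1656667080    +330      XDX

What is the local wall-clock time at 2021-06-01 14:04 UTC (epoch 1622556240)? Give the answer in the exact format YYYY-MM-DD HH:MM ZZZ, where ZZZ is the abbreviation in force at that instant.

Query: 2021-06-01 14:04 UTC
Rule 3/5 (XDX, +05:30): 2021-05-05 00:37 UTC ≤ query < 2022-01-02 09:21 UTC
14·60 + 4 + 330 = 1174 min
1174 = 0·1440 + 1174; 1174 = 19·60 + 34 → 19:34, same day
→ 2021-06-01 19:34 XDX

2021-06-01 19:34 XDX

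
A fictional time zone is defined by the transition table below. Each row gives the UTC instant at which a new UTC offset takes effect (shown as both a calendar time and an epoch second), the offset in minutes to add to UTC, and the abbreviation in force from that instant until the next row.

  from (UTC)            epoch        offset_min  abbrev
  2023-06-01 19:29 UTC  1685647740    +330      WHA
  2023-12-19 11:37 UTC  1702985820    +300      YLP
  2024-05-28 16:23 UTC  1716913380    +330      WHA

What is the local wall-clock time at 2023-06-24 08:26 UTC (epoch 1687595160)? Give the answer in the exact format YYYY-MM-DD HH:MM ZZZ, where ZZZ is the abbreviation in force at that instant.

Query: 2023-06-24 08:26 UTC
Rule 1/3 (WHA, +05:30): 2023-06-01 19:29 UTC ≤ query < 2023-12-19 11:37 UTC
8·60 + 26 + 330 = 836 min
836 = 0·1440 + 836; 836 = 13·60 + 56 → 13:56, same day
→ 2023-06-24 13:56 WHA

2023-06-24 13:56 WHA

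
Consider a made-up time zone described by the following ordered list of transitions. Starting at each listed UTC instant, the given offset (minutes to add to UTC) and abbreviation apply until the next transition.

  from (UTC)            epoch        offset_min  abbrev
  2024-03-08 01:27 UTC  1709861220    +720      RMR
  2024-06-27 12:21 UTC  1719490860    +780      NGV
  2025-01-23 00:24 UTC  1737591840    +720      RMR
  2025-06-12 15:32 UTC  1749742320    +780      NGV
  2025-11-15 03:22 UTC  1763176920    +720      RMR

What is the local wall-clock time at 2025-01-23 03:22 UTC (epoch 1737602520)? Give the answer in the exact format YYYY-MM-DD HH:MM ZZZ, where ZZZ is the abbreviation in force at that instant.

Query: 2025-01-23 03:22 UTC
Rule 3/5 (RMR, +12:00): 2025-01-23 00:24 UTC ≤ query < 2025-06-12 15:32 UTC
3·60 + 22 + 720 = 922 min
922 = 0·1440 + 922; 922 = 15·60 + 22 → 15:22, same day
→ 2025-01-23 15:22 RMR

2025-01-23 15:22 RMR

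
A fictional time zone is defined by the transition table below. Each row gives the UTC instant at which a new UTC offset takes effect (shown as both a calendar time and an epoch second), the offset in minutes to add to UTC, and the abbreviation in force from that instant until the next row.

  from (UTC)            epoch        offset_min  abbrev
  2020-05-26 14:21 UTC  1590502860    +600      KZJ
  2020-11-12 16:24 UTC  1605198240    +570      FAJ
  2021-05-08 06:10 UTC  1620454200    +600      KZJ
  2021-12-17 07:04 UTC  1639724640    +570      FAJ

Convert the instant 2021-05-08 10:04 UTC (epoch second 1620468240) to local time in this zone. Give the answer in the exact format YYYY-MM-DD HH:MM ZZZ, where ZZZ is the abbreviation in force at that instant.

2021-05-08 20:04 KZJ

Query: 2021-05-08 10:04 UTC
Rule 3/4 (KZJ, +10:00): 2021-05-08 06:10 UTC ≤ query < 2021-12-17 07:04 UTC
10·60 + 4 + 600 = 1204 min
1204 = 0·1440 + 1204; 1204 = 20·60 + 4 → 20:04, same day
→ 2021-05-08 20:04 KZJ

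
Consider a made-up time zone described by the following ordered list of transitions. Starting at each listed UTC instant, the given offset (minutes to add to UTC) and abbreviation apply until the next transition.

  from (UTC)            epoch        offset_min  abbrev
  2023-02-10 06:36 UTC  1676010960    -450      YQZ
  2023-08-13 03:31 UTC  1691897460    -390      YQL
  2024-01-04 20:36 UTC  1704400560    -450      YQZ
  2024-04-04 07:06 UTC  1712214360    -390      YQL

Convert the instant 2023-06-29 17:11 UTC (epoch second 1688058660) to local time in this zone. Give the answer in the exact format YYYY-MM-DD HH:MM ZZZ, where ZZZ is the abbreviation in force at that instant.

2023-06-29 09:41 YQZ

Query: 2023-06-29 17:11 UTC
Rule 1/4 (YQZ, -07:30): 2023-02-10 06:36 UTC ≤ query < 2023-08-13 03:31 UTC
17·60 + 11 - 450 = 581 min
581 = 0·1440 + 581; 581 = 9·60 + 41 → 09:41, same day
→ 2023-06-29 09:41 YQZ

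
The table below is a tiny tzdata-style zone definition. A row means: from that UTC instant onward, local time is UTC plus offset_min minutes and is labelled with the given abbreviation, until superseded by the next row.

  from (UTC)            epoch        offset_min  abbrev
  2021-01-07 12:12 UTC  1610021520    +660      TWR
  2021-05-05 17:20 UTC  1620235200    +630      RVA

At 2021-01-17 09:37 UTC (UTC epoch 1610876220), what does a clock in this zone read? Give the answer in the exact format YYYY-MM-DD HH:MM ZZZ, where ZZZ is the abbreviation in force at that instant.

2021-01-17 20:37 TWR

Query: 2021-01-17 09:37 UTC
Rule 1/2 (TWR, +11:00): 2021-01-07 12:12 UTC ≤ query < 2021-05-05 17:20 UTC
9·60 + 37 + 660 = 1237 min
1237 = 0·1440 + 1237; 1237 = 20·60 + 37 → 20:37, same day
→ 2021-01-17 20:37 TWR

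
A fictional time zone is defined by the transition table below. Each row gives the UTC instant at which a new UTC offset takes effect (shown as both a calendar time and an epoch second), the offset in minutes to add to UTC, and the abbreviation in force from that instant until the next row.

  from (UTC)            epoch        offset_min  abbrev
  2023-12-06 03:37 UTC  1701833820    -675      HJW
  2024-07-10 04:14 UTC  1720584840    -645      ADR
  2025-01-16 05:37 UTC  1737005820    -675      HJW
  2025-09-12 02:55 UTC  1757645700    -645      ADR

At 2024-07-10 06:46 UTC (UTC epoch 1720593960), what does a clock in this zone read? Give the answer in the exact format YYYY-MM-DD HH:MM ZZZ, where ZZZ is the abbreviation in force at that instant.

Query: 2024-07-10 06:46 UTC
Rule 2/4 (ADR, -10:45): 2024-07-10 04:14 UTC ≤ query < 2025-01-16 05:37 UTC
6·60 + 46 - 645 = -239 min
-239 = -1·1440 + 1201; 1201 = 20·60 + 1 → 20:01, 2024-07-10 - 1 day = 2024-07-09
→ 2024-07-09 20:01 ADR

2024-07-09 20:01 ADR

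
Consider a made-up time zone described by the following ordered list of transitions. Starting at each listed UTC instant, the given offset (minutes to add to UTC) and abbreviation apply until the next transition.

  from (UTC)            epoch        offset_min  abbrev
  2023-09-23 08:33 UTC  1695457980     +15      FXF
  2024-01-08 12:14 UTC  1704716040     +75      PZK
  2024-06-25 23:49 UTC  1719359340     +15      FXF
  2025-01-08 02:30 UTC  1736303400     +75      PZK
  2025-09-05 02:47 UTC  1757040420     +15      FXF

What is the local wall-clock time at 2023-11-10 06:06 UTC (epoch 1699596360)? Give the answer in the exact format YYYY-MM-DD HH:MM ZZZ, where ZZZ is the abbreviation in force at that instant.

2023-11-10 06:21 FXF

Query: 2023-11-10 06:06 UTC
Rule 1/5 (FXF, +00:15): 2023-09-23 08:33 UTC ≤ query < 2024-01-08 12:14 UTC
6·60 + 6 + 15 = 381 min
381 = 0·1440 + 381; 381 = 6·60 + 21 → 06:21, same day
→ 2023-11-10 06:21 FXF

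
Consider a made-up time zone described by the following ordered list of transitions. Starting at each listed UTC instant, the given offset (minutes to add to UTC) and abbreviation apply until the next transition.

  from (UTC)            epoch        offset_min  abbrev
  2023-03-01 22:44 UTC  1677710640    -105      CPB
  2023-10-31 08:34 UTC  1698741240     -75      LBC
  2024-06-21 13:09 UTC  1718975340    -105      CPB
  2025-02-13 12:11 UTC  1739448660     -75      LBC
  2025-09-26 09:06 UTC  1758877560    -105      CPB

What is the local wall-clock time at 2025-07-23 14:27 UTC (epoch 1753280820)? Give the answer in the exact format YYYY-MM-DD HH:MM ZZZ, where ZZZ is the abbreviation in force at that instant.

Query: 2025-07-23 14:27 UTC
Rule 4/5 (LBC, -01:15): 2025-02-13 12:11 UTC ≤ query < 2025-09-26 09:06 UTC
14·60 + 27 - 75 = 792 min
792 = 0·1440 + 792; 792 = 13·60 + 12 → 13:12, same day
→ 2025-07-23 13:12 LBC

2025-07-23 13:12 LBC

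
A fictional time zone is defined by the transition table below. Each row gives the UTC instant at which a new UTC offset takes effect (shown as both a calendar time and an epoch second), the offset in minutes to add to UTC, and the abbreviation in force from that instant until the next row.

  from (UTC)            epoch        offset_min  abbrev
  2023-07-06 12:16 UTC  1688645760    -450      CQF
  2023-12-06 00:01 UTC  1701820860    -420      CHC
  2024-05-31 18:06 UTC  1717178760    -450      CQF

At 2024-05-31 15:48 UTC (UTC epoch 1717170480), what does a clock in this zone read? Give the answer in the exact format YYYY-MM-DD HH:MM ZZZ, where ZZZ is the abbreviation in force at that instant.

2024-05-31 08:48 CHC

Query: 2024-05-31 15:48 UTC
Rule 2/3 (CHC, -07:00): 2023-12-06 00:01 UTC ≤ query < 2024-05-31 18:06 UTC
15·60 + 48 - 420 = 528 min
528 = 0·1440 + 528; 528 = 8·60 + 48 → 08:48, same day
→ 2024-05-31 08:48 CHC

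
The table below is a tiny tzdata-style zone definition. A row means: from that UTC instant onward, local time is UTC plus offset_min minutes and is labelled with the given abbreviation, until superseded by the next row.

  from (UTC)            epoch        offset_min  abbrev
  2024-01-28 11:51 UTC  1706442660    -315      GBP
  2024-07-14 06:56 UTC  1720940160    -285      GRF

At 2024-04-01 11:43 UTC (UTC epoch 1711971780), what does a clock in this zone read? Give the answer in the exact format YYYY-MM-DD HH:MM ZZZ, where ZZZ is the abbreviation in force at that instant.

Query: 2024-04-01 11:43 UTC
Rule 1/2 (GBP, -05:15): 2024-01-28 11:51 UTC ≤ query < 2024-07-14 06:56 UTC
11·60 + 43 - 315 = 388 min
388 = 0·1440 + 388; 388 = 6·60 + 28 → 06:28, same day
→ 2024-04-01 06:28 GBP

2024-04-01 06:28 GBP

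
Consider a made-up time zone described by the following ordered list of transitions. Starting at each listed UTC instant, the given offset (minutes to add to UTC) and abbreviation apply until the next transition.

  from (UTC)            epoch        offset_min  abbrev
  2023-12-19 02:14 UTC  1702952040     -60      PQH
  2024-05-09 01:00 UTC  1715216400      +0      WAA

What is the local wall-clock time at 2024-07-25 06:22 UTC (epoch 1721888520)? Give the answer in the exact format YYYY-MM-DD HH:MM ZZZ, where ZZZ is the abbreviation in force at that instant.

Query: 2024-07-25 06:22 UTC
Rule 2/2 (WAA, +00:00): 2024-05-09 01:00 UTC ≤ query < +∞
6·60 + 22 + 0 = 382 min
382 = 0·1440 + 382; 382 = 6·60 + 22 → 06:22, same day
→ 2024-07-25 06:22 WAA

2024-07-25 06:22 WAA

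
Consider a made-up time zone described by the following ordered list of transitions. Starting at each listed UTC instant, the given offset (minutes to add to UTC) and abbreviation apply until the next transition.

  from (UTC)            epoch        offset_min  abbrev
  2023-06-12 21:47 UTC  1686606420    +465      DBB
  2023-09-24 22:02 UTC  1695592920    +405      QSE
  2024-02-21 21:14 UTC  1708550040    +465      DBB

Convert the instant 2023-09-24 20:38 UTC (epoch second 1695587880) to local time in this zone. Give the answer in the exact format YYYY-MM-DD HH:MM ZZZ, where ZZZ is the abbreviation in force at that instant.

Query: 2023-09-24 20:38 UTC
Rule 1/3 (DBB, +07:45): 2023-06-12 21:47 UTC ≤ query < 2023-09-24 22:02 UTC
20·60 + 38 + 465 = 1703 min
1703 = 1·1440 + 263; 263 = 4·60 + 23 → 04:23, 2023-09-24 + 1 day = 2023-09-25
→ 2023-09-25 04:23 DBB

2023-09-25 04:23 DBB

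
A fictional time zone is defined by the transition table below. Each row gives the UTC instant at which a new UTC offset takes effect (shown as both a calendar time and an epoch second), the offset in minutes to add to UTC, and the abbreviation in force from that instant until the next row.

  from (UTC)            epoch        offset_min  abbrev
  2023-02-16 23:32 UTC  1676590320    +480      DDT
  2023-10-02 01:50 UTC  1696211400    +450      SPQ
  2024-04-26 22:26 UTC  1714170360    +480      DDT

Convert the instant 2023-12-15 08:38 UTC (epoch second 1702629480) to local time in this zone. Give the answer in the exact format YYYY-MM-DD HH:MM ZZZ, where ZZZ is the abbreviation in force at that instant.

2023-12-15 16:08 SPQ

Query: 2023-12-15 08:38 UTC
Rule 2/3 (SPQ, +07:30): 2023-10-02 01:50 UTC ≤ query < 2024-04-26 22:26 UTC
8·60 + 38 + 450 = 968 min
968 = 0·1440 + 968; 968 = 16·60 + 8 → 16:08, same day
→ 2023-12-15 16:08 SPQ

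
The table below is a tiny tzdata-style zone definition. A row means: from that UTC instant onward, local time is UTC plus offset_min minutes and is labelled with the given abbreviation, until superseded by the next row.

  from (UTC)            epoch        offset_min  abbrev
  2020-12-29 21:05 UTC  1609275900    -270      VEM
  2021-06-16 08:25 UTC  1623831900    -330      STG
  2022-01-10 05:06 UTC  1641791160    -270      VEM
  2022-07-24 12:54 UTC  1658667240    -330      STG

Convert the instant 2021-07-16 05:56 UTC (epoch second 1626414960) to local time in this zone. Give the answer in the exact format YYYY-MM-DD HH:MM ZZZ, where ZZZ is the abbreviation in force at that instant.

Query: 2021-07-16 05:56 UTC
Rule 2/4 (STG, -05:30): 2021-06-16 08:25 UTC ≤ query < 2022-01-10 05:06 UTC
5·60 + 56 - 330 = 26 min
26 = 0·1440 + 26; 26 = 0·60 + 26 → 00:26, same day
→ 2021-07-16 00:26 STG

2021-07-16 00:26 STG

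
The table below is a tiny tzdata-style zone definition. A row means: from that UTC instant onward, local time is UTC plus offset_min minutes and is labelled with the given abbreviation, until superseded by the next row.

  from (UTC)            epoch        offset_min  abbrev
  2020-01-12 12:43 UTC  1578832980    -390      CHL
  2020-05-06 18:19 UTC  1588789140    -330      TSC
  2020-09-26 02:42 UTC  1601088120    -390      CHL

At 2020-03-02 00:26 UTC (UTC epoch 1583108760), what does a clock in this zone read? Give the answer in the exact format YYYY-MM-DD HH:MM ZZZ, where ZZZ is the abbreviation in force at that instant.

Query: 2020-03-02 00:26 UTC
Rule 1/3 (CHL, -06:30): 2020-01-12 12:43 UTC ≤ query < 2020-05-06 18:19 UTC
0·60 + 26 - 390 = -364 min
-364 = -1·1440 + 1076; 1076 = 17·60 + 56 → 17:56, 2020-03-02 - 1 day = 2020-03-01
→ 2020-03-01 17:56 CHL

2020-03-01 17:56 CHL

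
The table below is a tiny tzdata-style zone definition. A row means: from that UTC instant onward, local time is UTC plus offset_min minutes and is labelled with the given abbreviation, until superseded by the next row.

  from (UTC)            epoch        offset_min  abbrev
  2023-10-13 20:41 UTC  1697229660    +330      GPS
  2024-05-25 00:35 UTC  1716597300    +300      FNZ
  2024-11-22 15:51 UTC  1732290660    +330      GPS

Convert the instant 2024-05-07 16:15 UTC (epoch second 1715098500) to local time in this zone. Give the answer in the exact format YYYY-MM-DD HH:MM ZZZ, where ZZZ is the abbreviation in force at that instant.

Query: 2024-05-07 16:15 UTC
Rule 1/3 (GPS, +05:30): 2023-10-13 20:41 UTC ≤ query < 2024-05-25 00:35 UTC
16·60 + 15 + 330 = 1305 min
1305 = 0·1440 + 1305; 1305 = 21·60 + 45 → 21:45, same day
→ 2024-05-07 21:45 GPS

2024-05-07 21:45 GPS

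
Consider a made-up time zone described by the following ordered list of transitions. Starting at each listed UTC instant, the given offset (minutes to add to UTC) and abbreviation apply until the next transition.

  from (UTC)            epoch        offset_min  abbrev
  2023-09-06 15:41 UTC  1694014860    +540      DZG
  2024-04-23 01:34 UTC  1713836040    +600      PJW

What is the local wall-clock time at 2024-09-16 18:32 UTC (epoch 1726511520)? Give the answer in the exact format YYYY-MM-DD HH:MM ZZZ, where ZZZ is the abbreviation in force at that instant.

Query: 2024-09-16 18:32 UTC
Rule 2/2 (PJW, +10:00): 2024-04-23 01:34 UTC ≤ query < +∞
18·60 + 32 + 600 = 1712 min
1712 = 1·1440 + 272; 272 = 4·60 + 32 → 04:32, 2024-09-16 + 1 day = 2024-09-17
→ 2024-09-17 04:32 PJW

2024-09-17 04:32 PJW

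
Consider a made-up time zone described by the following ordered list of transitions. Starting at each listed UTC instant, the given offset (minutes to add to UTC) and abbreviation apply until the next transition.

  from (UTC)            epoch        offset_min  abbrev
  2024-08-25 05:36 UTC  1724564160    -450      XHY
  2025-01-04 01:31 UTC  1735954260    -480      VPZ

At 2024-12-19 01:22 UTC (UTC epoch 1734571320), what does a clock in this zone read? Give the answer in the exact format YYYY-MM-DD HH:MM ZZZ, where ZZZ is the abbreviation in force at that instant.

2024-12-18 17:52 XHY

Query: 2024-12-19 01:22 UTC
Rule 1/2 (XHY, -07:30): 2024-08-25 05:36 UTC ≤ query < 2025-01-04 01:31 UTC
1·60 + 22 - 450 = -368 min
-368 = -1·1440 + 1072; 1072 = 17·60 + 52 → 17:52, 2024-12-19 - 1 day = 2024-12-18
→ 2024-12-18 17:52 XHY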